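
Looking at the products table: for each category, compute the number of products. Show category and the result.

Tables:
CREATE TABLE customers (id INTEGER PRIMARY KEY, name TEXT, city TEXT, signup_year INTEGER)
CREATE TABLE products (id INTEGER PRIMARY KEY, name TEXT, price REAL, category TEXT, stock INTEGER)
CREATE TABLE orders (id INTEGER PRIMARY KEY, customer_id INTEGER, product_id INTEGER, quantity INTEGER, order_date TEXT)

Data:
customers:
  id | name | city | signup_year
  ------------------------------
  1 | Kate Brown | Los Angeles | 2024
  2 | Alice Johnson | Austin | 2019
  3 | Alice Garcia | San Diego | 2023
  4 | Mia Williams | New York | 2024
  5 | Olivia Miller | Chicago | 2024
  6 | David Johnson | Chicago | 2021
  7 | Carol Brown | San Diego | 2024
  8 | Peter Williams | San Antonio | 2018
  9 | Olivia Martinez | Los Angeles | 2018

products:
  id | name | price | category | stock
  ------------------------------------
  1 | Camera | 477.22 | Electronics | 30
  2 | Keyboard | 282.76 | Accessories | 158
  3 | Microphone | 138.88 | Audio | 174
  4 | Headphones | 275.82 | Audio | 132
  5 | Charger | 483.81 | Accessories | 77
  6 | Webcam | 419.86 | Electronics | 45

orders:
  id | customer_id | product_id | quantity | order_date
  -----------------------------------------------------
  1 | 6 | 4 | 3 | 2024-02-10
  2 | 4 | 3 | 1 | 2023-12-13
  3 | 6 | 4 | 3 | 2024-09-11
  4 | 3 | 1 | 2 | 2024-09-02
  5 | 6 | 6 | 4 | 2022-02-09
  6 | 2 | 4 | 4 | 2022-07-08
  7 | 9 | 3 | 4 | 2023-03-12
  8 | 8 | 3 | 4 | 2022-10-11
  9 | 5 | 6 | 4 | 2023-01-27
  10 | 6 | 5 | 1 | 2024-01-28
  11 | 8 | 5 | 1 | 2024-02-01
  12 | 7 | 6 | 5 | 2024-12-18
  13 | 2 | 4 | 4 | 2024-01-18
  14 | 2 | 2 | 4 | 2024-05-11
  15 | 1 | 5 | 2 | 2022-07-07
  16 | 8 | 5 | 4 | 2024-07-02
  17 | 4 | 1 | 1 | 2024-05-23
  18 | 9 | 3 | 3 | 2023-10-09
SELECT category, COUNT(*) AS n FROM products GROUP BY category

Execution result:
category | n
Accessories | 2
Audio | 2
Electronics | 2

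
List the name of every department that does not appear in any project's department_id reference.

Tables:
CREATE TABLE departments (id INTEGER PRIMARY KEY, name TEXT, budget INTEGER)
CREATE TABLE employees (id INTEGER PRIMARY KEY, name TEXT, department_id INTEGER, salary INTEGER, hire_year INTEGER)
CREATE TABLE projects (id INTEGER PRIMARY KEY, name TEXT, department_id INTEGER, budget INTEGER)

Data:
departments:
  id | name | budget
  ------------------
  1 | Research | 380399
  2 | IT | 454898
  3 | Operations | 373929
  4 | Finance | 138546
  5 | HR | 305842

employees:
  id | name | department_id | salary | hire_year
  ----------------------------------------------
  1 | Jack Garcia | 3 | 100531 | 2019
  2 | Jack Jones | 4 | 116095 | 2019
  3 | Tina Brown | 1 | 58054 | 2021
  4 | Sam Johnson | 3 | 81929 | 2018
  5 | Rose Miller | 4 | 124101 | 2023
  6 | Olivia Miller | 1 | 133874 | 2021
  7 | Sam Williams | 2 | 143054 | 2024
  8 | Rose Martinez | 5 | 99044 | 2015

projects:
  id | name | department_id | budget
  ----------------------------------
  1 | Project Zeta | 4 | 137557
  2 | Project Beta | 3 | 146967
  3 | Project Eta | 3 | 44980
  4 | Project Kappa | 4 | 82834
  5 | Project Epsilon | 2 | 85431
SELECT p.name FROM departments p LEFT JOIN projects c ON c.department_id = p.id WHERE c.id IS NULL

Execution result:
name
Research
HR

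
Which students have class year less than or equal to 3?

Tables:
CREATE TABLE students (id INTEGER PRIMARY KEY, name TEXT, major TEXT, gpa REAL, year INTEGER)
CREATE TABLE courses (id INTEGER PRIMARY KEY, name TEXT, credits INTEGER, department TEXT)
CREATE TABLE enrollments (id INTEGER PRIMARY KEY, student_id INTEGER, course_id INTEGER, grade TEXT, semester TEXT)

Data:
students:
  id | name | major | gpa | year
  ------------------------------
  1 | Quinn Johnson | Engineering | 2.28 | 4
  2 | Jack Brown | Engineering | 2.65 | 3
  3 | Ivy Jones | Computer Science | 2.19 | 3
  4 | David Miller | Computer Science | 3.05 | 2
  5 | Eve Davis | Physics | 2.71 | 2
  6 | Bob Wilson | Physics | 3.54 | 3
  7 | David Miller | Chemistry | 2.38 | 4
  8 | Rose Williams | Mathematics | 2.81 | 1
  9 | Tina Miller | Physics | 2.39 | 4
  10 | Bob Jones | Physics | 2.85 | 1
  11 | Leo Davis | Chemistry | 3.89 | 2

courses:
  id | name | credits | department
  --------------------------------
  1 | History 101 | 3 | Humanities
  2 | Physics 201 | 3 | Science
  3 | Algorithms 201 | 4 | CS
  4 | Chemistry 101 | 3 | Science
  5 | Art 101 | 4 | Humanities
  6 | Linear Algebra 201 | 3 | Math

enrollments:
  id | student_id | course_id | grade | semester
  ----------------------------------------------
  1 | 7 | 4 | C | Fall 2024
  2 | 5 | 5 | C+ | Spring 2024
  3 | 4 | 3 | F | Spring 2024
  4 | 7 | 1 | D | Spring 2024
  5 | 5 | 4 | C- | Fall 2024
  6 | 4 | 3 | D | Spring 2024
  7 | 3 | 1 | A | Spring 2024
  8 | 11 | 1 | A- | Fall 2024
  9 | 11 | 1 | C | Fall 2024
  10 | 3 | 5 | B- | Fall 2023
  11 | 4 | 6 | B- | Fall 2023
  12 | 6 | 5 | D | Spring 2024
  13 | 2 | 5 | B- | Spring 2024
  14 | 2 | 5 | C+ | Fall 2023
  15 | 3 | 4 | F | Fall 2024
SELECT name, year FROM students WHERE year <= 3

Execution result:
name | year
Jack Brown | 3
Ivy Jones | 3
David Miller | 2
Eve Davis | 2
Bob Wilson | 3
Rose Williams | 1
Bob Jones | 1
Leo Davis | 2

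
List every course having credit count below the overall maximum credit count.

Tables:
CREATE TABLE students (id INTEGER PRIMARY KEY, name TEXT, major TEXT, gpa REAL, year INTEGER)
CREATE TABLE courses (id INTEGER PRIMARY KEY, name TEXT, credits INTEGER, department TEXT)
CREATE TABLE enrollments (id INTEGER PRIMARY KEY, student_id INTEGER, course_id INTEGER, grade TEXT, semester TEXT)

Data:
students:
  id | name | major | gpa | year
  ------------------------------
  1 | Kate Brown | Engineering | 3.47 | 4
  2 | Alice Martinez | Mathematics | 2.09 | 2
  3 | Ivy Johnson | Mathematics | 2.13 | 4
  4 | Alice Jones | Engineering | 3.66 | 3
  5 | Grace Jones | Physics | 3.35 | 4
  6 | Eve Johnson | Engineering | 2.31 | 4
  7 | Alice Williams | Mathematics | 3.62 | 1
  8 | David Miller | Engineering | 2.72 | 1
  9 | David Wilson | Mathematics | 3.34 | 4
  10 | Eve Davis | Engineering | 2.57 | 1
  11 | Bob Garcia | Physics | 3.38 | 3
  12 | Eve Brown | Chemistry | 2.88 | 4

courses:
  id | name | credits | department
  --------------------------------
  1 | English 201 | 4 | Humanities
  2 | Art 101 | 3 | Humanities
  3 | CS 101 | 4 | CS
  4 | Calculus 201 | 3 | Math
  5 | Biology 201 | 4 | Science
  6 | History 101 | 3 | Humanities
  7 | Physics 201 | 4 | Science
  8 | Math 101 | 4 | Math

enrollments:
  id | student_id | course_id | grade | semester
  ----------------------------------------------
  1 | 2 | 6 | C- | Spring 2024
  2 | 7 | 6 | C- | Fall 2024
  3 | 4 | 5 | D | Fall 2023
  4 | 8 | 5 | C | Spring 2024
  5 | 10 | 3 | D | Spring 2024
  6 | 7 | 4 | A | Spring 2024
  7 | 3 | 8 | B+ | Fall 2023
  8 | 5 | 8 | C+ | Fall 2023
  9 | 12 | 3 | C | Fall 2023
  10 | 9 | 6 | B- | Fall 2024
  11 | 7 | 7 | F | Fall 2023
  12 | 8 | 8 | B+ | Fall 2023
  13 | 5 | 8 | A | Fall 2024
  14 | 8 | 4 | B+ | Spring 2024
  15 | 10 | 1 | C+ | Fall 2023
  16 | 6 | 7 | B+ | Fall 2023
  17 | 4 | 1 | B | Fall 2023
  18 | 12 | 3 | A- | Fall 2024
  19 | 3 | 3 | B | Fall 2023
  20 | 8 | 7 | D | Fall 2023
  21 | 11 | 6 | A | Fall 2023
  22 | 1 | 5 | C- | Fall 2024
SELECT name, credits FROM courses WHERE credits < (SELECT MAX(credits) FROM courses)

Execution result:
name | credits
Art 101 | 3
Calculus 201 | 3
History 101 | 3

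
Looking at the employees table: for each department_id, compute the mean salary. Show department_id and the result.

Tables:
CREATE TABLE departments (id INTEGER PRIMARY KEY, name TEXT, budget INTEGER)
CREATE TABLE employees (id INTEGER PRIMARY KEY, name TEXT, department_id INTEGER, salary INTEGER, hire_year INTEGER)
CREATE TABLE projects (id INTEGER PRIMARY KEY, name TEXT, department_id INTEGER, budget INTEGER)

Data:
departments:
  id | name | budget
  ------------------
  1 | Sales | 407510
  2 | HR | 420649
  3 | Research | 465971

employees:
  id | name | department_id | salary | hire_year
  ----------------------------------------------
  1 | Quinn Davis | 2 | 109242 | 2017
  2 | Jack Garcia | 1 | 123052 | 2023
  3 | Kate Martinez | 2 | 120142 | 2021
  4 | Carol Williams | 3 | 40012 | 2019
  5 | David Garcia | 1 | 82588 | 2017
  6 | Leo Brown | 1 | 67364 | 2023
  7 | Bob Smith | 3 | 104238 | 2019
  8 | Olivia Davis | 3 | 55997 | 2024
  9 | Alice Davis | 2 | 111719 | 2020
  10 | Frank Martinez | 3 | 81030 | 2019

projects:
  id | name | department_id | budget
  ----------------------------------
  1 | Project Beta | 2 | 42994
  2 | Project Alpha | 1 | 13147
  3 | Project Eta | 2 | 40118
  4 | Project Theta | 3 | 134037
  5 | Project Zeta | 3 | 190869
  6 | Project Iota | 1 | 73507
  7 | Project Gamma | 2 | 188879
SELECT department_id, AVG(salary) AS avg_salary FROM employees GROUP BY department_id

Execution result:
department_id | avg_salary
1 | 91001.33
2 | 113701.00
3 | 70319.25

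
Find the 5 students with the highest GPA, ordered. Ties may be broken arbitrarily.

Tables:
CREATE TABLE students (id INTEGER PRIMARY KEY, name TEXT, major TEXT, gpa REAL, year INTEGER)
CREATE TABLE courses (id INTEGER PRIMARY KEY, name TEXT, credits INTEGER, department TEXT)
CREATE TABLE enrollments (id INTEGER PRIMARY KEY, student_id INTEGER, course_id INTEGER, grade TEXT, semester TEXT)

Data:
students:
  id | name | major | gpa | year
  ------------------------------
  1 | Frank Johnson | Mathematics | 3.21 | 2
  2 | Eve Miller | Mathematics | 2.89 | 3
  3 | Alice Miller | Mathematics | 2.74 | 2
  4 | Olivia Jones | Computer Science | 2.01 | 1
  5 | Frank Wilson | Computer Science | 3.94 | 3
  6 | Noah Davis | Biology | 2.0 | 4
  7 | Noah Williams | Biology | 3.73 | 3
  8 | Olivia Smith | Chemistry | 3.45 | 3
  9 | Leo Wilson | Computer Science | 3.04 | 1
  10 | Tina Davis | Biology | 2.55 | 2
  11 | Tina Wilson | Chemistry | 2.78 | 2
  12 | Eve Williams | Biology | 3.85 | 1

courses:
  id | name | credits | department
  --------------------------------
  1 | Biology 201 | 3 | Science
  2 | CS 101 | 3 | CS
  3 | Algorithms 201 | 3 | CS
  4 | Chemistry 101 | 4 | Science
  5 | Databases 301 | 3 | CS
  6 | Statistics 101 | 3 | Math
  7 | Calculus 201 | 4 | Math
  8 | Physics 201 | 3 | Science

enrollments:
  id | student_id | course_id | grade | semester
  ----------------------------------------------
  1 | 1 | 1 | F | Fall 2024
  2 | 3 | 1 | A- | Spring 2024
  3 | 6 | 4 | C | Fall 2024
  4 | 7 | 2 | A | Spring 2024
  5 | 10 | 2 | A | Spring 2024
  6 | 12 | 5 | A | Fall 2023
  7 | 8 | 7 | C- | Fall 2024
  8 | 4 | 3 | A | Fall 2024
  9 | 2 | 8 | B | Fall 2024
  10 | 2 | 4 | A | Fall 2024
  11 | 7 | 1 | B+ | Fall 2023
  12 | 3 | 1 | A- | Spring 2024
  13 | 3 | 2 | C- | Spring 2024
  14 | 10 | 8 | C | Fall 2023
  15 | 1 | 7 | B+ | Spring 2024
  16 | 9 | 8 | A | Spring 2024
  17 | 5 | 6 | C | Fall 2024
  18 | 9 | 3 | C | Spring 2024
SELECT name, gpa FROM students ORDER BY gpa DESC LIMIT 5

Execution result:
name | gpa
Frank Wilson | 3.94
Eve Williams | 3.85
Noah Williams | 3.73
Olivia Smith | 3.45
Frank Johnson | 3.21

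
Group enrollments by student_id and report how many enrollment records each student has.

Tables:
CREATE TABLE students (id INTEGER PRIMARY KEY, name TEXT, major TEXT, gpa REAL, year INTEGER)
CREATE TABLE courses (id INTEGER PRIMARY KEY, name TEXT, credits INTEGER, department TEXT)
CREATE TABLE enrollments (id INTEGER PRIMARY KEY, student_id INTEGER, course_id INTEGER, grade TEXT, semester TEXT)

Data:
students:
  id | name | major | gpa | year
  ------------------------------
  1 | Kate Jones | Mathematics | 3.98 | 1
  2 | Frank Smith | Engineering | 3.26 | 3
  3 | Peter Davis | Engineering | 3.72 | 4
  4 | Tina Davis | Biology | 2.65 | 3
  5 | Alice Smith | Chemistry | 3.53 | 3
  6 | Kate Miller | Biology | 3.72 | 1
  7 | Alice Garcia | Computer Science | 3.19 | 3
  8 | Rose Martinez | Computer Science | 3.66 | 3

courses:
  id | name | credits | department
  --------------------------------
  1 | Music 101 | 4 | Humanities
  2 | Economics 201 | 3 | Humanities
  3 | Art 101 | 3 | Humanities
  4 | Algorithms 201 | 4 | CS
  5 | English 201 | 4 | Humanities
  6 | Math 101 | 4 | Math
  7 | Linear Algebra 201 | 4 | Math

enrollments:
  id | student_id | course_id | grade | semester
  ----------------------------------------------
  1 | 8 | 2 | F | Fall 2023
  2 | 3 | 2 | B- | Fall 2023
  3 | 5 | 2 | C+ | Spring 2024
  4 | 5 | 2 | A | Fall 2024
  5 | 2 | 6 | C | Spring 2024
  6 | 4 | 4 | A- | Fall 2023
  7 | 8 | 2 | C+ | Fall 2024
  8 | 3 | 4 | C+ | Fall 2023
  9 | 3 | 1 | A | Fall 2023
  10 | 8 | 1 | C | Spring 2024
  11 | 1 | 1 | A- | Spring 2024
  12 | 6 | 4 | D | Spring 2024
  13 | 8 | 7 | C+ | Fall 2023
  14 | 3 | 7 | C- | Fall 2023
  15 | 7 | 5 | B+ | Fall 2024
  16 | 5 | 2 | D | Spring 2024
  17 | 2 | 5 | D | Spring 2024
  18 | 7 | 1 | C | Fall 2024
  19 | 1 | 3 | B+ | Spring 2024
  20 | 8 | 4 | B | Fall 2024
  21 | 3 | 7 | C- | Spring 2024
SELECT student_id, COUNT(*) AS enrollment_count FROM enrollments GROUP BY student_id

Execution result:
student_id | enrollment_count
1 | 2
2 | 2
3 | 5
4 | 1
5 | 3
6 | 1
7 | 2
8 | 5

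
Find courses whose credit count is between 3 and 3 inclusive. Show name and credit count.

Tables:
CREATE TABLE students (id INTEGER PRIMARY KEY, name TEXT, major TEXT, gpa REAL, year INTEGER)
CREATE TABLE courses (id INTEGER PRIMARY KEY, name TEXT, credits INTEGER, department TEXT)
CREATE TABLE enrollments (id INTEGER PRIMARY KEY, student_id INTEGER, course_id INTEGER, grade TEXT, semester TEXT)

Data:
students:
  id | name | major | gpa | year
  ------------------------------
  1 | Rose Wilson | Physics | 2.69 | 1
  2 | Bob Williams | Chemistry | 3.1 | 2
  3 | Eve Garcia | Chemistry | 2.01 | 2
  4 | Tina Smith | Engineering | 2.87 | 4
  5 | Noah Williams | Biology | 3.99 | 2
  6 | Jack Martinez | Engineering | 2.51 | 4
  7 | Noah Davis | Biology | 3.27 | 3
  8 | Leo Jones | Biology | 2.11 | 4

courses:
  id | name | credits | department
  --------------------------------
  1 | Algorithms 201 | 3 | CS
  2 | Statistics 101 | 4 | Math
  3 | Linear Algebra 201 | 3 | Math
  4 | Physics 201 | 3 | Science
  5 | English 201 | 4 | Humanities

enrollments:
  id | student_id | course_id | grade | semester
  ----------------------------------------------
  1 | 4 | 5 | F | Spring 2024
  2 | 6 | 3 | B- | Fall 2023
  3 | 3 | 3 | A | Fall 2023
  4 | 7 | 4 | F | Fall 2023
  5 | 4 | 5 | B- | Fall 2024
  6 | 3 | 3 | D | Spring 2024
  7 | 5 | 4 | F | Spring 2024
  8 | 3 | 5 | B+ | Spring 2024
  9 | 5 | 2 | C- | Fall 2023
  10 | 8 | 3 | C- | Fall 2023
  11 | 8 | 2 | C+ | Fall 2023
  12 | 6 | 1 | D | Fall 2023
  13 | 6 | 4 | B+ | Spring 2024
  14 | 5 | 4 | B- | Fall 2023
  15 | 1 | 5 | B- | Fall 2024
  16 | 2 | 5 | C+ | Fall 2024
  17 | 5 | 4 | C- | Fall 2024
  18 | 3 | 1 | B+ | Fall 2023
SELECT name, credits FROM courses WHERE credits BETWEEN 3 AND 3

Execution result:
name | credits
Algorithms 201 | 3
Linear Algebra 201 | 3
Physics 201 | 3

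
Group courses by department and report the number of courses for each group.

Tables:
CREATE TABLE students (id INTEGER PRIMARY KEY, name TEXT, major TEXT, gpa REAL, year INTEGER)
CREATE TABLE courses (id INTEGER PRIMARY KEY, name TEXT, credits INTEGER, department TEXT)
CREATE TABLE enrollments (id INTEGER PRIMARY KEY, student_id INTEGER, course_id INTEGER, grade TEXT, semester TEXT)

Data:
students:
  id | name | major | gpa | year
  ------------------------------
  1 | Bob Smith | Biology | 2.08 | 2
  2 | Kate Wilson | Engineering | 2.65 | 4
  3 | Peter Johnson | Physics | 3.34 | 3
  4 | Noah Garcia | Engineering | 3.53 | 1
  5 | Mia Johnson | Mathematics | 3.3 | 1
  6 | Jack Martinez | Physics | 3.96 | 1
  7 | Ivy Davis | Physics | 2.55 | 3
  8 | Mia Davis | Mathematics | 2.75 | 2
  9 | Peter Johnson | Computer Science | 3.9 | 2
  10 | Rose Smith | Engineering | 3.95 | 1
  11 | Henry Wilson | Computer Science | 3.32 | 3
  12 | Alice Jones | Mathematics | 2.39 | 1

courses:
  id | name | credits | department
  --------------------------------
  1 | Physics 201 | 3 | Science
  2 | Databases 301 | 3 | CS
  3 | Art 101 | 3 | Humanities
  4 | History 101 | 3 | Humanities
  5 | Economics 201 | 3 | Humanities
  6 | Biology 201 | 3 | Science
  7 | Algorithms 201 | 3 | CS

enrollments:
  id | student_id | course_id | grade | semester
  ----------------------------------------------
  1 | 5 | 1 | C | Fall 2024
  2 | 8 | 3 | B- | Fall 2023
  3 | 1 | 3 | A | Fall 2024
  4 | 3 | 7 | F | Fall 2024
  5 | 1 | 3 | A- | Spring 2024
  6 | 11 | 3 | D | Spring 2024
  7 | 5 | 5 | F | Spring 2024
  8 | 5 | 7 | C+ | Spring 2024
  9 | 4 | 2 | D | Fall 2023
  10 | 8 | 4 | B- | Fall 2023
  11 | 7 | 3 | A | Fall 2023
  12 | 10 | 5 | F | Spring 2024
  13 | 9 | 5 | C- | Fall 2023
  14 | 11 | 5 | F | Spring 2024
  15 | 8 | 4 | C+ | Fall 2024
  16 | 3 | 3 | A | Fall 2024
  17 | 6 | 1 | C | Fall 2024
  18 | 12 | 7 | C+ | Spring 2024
SELECT department, COUNT(*) AS n FROM courses GROUP BY department

Execution result:
department | n
CS | 2
Humanities | 3
Science | 2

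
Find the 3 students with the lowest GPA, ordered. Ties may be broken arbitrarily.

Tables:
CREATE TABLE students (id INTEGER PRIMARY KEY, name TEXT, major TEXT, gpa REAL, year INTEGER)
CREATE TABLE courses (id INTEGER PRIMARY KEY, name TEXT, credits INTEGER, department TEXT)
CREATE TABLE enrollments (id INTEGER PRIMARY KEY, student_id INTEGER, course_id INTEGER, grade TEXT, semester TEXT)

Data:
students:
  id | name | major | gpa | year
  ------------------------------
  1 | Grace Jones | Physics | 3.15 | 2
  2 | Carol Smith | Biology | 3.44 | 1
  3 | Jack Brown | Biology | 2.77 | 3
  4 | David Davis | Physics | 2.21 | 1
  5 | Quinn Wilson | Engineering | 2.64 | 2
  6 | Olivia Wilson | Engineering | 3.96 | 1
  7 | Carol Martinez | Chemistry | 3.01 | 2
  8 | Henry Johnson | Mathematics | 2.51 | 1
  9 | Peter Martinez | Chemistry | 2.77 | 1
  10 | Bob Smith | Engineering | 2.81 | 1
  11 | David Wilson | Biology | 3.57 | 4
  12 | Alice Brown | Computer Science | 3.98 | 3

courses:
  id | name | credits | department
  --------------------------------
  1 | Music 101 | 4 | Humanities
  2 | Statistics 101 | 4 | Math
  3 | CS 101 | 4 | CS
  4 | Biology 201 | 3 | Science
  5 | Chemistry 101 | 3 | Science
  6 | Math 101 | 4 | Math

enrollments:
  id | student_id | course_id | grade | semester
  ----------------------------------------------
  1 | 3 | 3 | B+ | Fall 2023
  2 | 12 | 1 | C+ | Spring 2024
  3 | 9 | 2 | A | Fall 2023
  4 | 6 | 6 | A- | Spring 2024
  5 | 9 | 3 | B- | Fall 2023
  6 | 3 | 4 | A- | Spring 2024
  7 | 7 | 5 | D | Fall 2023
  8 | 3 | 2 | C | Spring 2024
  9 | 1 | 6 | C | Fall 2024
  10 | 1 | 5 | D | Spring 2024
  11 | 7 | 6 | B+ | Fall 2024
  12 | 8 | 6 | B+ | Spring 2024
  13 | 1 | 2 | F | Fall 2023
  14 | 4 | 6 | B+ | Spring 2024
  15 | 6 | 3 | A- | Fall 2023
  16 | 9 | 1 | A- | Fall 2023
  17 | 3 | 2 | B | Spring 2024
SELECT name, gpa FROM students ORDER BY gpa ASC LIMIT 3

Execution result:
name | gpa
David Davis | 2.21
Henry Johnson | 2.51
Quinn Wilson | 2.64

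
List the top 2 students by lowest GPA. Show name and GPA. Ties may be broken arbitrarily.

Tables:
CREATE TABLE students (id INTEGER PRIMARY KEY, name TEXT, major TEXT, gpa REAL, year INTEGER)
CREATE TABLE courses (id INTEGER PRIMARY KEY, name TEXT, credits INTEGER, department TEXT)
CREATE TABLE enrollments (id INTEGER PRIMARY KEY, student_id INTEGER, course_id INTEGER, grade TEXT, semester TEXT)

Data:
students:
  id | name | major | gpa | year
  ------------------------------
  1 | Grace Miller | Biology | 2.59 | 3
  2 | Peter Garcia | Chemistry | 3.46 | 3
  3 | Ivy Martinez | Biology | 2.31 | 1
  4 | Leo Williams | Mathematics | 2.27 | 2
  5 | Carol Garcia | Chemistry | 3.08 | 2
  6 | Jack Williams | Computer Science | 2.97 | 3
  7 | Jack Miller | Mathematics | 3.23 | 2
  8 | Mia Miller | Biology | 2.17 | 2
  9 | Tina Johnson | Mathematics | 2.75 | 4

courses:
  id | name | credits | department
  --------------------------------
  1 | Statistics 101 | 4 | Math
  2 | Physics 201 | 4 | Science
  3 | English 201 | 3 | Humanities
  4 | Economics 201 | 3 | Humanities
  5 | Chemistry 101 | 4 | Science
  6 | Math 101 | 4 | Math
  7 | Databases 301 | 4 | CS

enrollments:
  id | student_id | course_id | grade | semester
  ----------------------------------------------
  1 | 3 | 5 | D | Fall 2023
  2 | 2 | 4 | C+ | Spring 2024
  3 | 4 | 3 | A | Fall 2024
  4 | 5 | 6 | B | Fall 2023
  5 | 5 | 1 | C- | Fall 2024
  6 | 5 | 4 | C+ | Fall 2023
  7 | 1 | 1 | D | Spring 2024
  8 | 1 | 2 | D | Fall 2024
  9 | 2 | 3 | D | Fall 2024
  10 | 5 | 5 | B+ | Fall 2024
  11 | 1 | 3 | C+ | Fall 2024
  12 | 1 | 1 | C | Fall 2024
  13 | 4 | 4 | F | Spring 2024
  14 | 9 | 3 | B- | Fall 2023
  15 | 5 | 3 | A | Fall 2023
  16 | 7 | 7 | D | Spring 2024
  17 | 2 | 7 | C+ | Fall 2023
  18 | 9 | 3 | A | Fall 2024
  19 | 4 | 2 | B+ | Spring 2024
SELECT name, gpa FROM students ORDER BY gpa ASC LIMIT 2

Execution result:
name | gpa
Mia Miller | 2.17
Leo Williams | 2.27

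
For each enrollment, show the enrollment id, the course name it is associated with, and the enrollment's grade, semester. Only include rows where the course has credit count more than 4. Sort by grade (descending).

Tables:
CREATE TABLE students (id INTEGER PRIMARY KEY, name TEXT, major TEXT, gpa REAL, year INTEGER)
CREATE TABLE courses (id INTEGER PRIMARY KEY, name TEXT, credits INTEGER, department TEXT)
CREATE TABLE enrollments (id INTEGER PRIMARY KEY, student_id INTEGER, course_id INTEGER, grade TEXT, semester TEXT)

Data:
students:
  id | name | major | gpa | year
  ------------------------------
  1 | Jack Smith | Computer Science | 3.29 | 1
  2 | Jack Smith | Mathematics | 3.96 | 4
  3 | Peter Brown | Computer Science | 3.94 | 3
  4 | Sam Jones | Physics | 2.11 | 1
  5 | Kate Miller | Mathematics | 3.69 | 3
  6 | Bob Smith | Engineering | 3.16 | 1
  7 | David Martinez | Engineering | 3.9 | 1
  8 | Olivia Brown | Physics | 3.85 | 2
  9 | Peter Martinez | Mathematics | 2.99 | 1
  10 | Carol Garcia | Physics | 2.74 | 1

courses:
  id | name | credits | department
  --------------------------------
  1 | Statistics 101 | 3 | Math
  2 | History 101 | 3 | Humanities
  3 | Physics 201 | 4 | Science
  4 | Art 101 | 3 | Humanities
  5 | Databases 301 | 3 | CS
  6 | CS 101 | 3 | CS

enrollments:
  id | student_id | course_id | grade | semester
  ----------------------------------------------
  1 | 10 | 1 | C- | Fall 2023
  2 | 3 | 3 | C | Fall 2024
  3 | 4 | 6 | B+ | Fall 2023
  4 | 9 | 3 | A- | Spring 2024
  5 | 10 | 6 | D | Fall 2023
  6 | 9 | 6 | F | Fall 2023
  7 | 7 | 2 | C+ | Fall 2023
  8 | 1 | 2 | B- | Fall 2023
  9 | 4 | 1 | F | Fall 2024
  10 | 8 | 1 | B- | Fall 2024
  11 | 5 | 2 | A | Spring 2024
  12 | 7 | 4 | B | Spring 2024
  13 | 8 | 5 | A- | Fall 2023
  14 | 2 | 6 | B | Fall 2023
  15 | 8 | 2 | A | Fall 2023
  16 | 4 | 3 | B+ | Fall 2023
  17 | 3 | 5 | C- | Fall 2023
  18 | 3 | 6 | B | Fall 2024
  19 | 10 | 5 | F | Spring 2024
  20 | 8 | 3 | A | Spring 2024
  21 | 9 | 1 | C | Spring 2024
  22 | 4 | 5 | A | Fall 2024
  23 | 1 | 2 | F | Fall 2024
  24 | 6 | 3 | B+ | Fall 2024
SELECT c.id, p.name AS course, c.grade, c.semester FROM enrollments c JOIN courses p ON c.course_id = p.id WHERE p.credits > 4 ORDER BY c.grade DESC

Execution result:
(no rows)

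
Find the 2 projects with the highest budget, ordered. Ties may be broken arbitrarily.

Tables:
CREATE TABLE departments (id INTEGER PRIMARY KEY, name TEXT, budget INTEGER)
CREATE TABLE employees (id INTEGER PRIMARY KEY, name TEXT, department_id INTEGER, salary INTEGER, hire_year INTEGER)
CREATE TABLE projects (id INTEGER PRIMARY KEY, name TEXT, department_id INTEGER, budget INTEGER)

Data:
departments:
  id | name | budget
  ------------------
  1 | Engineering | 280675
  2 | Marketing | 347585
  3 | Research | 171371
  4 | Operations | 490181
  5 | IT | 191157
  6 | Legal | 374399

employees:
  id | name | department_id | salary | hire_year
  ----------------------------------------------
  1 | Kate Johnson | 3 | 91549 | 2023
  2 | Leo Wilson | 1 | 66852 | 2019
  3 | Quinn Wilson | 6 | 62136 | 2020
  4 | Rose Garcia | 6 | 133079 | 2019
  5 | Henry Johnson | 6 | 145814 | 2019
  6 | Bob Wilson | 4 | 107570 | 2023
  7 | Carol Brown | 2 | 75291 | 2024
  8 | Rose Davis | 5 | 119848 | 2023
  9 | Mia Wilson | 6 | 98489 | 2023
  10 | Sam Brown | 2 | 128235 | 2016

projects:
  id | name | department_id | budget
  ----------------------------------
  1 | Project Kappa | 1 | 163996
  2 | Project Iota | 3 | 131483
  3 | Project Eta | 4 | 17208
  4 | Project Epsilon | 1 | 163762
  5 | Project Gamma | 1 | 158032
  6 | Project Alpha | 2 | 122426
SELECT name, budget FROM projects ORDER BY budget DESC LIMIT 2

Execution result:
name | budget
Project Kappa | 163996
Project Epsilon | 163762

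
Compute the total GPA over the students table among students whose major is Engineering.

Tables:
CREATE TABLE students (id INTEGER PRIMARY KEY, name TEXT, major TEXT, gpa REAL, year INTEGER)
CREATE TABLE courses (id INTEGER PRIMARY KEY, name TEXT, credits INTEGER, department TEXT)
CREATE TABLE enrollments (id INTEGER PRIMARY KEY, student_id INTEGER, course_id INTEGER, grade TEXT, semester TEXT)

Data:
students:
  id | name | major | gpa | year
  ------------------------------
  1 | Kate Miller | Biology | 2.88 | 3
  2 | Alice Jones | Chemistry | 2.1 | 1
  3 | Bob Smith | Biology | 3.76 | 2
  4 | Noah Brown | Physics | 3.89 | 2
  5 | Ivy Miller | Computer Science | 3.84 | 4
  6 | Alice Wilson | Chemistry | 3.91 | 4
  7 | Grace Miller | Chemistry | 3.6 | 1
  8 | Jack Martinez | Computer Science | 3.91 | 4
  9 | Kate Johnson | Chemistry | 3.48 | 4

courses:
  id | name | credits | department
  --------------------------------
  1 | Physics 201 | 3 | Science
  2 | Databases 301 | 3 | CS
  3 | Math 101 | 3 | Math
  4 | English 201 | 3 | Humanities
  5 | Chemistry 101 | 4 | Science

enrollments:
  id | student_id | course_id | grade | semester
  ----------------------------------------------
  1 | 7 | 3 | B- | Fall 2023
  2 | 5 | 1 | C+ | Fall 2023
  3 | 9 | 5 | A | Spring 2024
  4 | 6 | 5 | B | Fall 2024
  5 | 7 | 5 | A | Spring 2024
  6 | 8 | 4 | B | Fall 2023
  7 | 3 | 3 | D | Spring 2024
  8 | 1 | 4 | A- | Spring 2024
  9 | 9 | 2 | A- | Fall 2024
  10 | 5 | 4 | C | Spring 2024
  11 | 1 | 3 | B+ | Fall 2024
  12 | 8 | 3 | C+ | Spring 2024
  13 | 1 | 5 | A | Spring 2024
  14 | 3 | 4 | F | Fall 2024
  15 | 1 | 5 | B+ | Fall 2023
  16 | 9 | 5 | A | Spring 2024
SELECT SUM(gpa) FROM students WHERE major = 'Engineering'

Execution result:
NULL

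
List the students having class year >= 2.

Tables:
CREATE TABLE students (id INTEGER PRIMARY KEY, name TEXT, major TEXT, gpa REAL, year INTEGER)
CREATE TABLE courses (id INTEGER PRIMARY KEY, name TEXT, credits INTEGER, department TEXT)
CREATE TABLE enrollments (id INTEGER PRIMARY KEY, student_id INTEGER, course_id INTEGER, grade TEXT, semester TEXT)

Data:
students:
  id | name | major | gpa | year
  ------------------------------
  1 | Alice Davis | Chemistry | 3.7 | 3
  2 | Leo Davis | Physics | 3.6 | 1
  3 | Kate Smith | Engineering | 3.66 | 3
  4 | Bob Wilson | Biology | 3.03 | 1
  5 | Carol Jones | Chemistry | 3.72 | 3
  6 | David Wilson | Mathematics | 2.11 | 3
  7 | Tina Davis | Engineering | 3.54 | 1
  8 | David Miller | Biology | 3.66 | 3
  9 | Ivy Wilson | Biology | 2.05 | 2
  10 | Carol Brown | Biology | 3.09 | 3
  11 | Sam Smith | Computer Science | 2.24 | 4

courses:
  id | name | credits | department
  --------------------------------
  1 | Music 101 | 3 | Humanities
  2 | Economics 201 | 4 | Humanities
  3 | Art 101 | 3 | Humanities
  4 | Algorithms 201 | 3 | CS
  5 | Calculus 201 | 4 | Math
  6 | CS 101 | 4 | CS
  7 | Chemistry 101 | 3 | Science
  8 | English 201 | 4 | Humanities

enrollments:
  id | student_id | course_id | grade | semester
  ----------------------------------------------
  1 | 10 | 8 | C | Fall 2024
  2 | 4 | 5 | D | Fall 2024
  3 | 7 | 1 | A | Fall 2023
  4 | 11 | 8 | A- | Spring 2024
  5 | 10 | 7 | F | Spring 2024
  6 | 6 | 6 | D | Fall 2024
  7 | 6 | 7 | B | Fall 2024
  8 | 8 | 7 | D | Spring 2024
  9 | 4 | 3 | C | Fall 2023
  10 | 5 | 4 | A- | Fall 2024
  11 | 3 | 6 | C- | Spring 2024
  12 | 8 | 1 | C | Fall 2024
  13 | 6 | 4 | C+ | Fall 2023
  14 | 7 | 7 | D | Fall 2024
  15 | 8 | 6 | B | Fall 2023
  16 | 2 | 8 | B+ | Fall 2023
SELECT name, year FROM students WHERE year >= 2

Execution result:
name | year
Alice Davis | 3
Kate Smith | 3
Carol Jones | 3
David Wilson | 3
David Miller | 3
Ivy Wilson | 2
Carol Brown | 3
Sam Smith | 4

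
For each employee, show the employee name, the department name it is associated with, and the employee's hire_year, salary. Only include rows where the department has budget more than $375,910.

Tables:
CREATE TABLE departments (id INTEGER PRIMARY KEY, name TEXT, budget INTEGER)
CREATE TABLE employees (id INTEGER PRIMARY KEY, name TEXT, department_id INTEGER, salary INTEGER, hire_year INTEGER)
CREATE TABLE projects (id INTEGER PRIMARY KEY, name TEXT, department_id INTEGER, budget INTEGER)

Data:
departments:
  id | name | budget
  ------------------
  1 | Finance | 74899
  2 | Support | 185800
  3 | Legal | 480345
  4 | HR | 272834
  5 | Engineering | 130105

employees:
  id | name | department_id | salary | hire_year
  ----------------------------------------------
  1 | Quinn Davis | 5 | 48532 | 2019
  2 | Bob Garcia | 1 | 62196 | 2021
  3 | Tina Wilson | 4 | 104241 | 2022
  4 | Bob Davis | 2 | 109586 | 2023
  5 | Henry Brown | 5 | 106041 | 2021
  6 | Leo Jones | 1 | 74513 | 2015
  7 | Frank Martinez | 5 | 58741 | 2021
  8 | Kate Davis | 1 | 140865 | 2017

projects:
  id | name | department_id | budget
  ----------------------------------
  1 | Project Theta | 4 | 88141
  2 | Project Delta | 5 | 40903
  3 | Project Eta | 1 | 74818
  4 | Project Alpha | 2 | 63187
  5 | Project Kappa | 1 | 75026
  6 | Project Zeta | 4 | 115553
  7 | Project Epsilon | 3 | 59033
SELECT c.name, p.name AS department, c.hire_year, c.salary FROM employees c JOIN departments p ON c.department_id = p.id WHERE p.budget > 375910

Execution result:
(no rows)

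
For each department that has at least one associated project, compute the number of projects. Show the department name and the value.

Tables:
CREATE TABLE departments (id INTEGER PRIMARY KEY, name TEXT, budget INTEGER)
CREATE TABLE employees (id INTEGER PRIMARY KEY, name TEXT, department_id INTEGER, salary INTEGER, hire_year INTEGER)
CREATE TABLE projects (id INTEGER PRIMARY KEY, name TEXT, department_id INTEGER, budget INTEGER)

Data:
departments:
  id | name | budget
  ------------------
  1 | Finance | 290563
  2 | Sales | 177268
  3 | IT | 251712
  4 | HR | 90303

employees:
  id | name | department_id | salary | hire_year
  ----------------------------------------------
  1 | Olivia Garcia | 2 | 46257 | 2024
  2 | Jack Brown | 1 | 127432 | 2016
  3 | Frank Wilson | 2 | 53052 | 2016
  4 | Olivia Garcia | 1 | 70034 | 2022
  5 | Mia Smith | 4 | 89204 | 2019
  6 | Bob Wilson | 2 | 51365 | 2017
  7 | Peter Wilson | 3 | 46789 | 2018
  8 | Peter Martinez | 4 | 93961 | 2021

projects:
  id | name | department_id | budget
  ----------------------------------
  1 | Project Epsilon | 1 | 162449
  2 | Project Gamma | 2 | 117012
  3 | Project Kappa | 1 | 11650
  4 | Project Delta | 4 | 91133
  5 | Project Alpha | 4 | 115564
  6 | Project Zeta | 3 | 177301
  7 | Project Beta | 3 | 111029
SELECT p.name, COUNT(*) AS n FROM projects c JOIN departments p ON c.department_id = p.id GROUP BY p.id, p.name

Execution result:
name | n
Finance | 2
Sales | 1
IT | 2
HR | 2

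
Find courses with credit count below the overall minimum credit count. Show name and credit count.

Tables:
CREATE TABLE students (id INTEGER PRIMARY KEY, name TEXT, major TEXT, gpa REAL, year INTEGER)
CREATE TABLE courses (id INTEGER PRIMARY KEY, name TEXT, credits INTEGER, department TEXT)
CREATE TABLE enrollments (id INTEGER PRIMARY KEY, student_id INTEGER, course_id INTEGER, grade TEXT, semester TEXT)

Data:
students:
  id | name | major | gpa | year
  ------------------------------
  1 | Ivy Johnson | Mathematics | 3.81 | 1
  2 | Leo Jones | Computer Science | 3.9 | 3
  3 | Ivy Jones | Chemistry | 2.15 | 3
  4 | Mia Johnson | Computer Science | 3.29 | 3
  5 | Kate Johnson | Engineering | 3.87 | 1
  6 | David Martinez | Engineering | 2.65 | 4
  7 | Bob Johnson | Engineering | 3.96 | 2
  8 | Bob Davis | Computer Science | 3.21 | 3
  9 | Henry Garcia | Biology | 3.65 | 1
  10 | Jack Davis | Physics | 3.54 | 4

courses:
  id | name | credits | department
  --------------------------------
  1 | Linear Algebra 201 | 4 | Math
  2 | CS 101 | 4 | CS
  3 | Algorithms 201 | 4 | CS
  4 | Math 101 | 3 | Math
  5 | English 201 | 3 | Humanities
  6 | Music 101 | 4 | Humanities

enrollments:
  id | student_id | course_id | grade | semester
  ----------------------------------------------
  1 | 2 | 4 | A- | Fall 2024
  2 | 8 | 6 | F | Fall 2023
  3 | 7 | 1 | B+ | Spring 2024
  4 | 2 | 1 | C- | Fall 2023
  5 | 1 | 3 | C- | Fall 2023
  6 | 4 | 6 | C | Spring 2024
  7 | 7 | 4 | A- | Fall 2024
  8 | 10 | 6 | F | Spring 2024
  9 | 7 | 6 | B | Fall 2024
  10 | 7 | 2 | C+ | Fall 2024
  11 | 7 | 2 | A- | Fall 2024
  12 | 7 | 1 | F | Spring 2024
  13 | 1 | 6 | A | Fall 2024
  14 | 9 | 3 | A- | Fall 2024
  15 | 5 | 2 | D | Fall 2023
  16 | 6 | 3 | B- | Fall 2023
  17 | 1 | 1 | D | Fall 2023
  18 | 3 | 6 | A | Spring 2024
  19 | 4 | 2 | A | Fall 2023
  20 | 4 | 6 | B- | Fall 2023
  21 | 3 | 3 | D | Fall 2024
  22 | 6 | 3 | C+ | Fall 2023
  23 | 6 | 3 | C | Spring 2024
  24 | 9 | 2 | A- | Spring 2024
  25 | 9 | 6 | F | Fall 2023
SELECT name, credits FROM courses WHERE credits < (SELECT MIN(credits) FROM courses)

Execution result:
(no rows)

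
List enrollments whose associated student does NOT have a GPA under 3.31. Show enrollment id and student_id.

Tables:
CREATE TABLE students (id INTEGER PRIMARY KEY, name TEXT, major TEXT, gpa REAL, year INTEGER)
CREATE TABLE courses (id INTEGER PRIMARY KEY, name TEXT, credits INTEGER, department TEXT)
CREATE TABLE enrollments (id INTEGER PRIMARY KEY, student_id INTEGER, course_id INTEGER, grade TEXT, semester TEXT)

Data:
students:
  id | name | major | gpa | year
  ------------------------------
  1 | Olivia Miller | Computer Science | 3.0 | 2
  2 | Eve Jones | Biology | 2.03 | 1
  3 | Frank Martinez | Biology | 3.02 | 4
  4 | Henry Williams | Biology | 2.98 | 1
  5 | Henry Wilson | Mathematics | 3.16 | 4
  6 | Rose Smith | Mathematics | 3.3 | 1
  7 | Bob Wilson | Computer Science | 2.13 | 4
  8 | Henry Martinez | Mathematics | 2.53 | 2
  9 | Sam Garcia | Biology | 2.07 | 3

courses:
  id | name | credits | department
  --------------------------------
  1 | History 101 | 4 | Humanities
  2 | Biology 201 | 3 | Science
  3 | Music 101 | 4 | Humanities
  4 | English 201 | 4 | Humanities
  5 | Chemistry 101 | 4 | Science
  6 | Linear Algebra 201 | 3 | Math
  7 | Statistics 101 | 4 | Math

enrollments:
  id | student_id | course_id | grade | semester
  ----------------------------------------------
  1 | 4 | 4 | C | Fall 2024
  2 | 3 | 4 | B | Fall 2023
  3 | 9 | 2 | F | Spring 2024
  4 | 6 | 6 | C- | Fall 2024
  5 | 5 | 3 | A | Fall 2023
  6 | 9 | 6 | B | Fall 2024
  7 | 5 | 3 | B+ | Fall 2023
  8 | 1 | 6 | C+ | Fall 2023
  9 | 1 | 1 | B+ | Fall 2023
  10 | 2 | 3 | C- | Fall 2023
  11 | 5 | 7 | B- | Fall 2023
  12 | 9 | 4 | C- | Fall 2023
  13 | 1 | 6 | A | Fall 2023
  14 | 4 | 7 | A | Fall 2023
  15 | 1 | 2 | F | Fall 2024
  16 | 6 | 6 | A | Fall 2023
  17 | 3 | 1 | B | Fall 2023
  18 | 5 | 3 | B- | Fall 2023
SELECT id, student_id FROM enrollments WHERE student_id NOT IN (SELECT id FROM students WHERE gpa < 3.31)

Execution result:
(no rows)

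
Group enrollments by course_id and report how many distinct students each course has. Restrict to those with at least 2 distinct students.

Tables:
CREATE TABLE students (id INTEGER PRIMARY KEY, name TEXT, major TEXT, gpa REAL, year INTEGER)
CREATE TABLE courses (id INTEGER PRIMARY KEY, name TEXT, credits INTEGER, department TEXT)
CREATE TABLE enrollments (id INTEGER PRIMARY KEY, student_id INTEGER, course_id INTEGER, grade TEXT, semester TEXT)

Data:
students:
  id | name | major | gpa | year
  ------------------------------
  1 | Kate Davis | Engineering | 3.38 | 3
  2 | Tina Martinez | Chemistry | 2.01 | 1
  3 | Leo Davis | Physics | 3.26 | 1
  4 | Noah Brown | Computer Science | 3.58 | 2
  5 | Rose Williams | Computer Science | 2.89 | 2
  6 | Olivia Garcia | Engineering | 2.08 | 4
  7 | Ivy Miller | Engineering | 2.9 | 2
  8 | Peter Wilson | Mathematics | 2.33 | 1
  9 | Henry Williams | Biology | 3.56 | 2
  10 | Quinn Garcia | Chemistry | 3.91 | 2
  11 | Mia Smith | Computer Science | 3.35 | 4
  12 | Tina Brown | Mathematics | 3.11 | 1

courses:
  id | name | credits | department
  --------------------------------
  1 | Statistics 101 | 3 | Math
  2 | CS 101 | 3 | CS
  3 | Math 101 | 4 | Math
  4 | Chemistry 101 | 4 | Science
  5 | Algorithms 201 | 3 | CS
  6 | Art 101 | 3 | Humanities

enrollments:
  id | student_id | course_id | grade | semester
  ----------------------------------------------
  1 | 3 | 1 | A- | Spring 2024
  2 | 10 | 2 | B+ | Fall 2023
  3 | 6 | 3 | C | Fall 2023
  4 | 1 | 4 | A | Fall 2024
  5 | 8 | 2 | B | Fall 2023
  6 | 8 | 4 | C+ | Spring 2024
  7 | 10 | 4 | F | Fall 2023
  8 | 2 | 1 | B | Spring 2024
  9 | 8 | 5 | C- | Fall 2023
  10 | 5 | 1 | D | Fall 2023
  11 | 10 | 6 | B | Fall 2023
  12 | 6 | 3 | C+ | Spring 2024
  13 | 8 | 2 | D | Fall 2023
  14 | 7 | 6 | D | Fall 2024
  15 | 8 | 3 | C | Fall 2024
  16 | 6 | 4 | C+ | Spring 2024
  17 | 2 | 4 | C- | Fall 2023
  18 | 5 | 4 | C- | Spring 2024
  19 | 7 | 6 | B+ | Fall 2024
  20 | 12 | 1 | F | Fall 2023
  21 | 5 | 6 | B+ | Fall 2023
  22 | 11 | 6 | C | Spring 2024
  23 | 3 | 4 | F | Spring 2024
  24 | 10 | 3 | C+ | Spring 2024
SELECT course_id, COUNT(DISTINCT student_id) AS distinct_student_count FROM enrollments GROUP BY course_id HAVING COUNT(DISTINCT student_id) >= 2

Execution result:
course_id | distinct_student_count
1 | 4
2 | 2
3 | 3
4 | 7
6 | 4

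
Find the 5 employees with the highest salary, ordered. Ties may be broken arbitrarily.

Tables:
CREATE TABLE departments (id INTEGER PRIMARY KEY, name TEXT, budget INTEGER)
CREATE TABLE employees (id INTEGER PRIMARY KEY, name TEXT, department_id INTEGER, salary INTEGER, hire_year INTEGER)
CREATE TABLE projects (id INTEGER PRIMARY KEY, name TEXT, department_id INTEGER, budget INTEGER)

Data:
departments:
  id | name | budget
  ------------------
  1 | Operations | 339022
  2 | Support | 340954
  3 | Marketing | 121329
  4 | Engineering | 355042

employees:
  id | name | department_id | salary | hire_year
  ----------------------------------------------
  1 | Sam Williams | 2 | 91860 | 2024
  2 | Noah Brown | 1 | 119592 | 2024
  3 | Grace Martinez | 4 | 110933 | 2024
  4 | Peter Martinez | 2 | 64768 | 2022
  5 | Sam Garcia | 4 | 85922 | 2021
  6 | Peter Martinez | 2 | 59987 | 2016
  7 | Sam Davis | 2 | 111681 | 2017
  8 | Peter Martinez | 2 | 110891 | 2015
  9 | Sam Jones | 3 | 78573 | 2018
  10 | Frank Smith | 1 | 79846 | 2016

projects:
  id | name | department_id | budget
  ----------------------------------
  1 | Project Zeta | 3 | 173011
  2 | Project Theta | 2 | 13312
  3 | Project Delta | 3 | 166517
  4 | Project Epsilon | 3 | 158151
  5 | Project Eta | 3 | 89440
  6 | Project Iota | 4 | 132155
SELECT name, salary FROM employees ORDER BY salary DESC LIMIT 5

Execution result:
name | salary
Noah Brown | 119592
Sam Davis | 111681
Grace Martinez | 110933
Peter Martinez | 110891
Sam Williams | 91860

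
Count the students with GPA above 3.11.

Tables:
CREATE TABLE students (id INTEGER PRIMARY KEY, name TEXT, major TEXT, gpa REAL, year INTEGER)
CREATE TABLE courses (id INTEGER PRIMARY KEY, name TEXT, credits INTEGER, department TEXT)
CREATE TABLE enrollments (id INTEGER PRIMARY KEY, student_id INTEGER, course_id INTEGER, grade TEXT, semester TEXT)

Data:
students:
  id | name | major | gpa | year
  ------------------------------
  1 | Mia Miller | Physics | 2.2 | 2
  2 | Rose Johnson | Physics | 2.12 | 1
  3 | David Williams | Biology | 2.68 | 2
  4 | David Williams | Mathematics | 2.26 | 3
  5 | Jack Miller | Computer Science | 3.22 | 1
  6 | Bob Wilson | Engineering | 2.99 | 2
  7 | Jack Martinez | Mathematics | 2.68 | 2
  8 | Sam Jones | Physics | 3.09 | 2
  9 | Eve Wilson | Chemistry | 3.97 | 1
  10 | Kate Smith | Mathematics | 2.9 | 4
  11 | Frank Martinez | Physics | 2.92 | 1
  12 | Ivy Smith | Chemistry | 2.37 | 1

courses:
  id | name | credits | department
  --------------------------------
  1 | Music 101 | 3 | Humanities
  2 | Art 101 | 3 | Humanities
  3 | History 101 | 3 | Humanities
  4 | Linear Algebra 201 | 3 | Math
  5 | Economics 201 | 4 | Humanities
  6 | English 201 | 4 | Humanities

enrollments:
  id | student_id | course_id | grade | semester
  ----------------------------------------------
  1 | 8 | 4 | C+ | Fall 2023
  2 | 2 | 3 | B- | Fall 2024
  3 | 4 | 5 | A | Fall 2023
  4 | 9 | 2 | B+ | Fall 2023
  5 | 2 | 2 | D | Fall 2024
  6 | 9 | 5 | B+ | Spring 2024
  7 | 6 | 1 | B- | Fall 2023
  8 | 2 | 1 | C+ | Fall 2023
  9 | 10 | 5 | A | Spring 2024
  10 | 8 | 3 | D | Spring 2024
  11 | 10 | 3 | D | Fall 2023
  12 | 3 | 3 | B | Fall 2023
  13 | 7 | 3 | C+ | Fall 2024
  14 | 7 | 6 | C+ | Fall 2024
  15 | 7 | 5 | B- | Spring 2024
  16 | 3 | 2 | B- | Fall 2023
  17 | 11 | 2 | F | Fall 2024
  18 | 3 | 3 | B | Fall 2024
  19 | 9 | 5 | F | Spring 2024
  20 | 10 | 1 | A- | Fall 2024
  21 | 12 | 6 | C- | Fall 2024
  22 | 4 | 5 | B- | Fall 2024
SELECT COUNT(*) FROM students WHERE gpa > 3.11

Execution result:
2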